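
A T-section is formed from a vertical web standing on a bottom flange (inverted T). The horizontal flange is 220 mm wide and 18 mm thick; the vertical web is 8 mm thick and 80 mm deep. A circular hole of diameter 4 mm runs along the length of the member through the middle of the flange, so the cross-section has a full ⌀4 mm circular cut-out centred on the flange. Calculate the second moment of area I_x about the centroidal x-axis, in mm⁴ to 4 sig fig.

Treat the section as a set of non-overlapping primitives; coordinates are from the bounding-box lower-left.
Flange: 220 × 18, A = 3 960 mm², y = 9 mm, Ī = 106 920 mm⁴.
Web: 8 × 80, A = 640 mm², y = 58 mm, Ī = 341 333 mm⁴.
Hole (subtracted): ⌀4, A = 12.5664 mm², y = 9 mm, Ī = 12.5664 mm⁴.
Centroid: ȳ = ΣA·y / ΣA = 15.8361 mm.
Transfer each piece to the centroidal x-axis using Ī + A·d² with d = y − 15.8361:
  flange: d = -6.83607 mm → contributes +291 978 mm⁴
  web: d = 42.1639 mm → contributes +1 479 124 mm⁴
  hole: d = -6.83607 mm → contributes −599.816 mm⁴
Total I = 1 770 502 mm⁴.

I_x ≈ 1.771 × 10⁶ mm⁴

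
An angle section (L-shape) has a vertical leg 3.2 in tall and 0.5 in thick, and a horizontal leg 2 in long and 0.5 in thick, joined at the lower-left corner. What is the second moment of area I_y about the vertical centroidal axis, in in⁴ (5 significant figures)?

I_y ≈ 0.68460 in⁴

Break the section into simple shapes (no overlaps), measuring from the bottom-left corner of the bounding box.
Vertical leg: 0.5 × 3.2, A = 1.6 in², x = 0.25 in, Ī = 0.03333333 in⁴.
Horizontal leg (remainder): 1.5 × 0.5, A = 0.75 in², x = 1.25 in, Ī = 0.140625 in⁴.
Centroid: x̄ = ΣA·x / ΣA = 0.5691489 in.
Transfer each piece to the vertical centroidal axis using Ī + A·d² with d = x − 0.5691489:
  vertical leg: d = -0.3191489 in → contributes +0.196303 in⁴
  horizontal leg (remainder): d = 0.6808511 in → contributes +0.4882936 in⁴
Total I = 0.6845966 in⁴.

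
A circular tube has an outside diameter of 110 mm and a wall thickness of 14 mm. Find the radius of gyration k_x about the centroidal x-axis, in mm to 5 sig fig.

k_x ≈ 34.300 mm

Decompose the section into non-overlapping parts with the origin at the bottom-left of its bounding rectangle.
Outer circle: ⌀110, A = 9503.318 mm², y = 55 mm, Ī = 7 186 884 mm⁴.
Bore (subtracted): ⌀82, A = 5281.017 mm², y = 55 mm, Ī = 2 219 347 mm⁴.
By symmetry the centroid is at mid-height, ȳ = 55 mm.
All pieces are centred on the centroidal x-axis, so I = ΣĪ (holes subtracted) = 4 967 537 mm⁴.
Radius of gyration: k = √(I/A) = √(4 967 537 / 4222.301) = 34.30015 mm.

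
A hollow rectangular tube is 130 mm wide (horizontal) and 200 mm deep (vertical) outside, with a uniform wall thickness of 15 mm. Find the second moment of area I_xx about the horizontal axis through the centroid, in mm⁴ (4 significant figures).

I_xx ≈ 4.573 × 10⁷ mm⁴

Split into non-overlapping primitives; take the origin at the lower-left of the bounding box.
Outer rectangle: 130 × 200, A = 26 000 mm², y = 100 mm, Ī = 86 666 667 mm⁴.
Inner void (subtracted): 100 × 170, A = 17 000 mm², y = 100 mm, Ī = 40 941 667 mm⁴.
By symmetry the centroid is at mid-height, ȳ = 100 mm.
All pieces are centred on the horizontal axis through the centroid, so I = ΣĪ (holes subtracted) = 45 725 000 mm⁴.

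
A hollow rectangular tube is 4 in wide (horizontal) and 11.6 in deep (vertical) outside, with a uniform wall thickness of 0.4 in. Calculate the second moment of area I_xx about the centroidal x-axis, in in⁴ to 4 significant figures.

Treat the section as a set of non-overlapping primitives; coordinates are from the bounding-box lower-left.
Outer rectangle: 4 × 11.6, A = 46.4 in², y = 5.8 in, Ī = 520.299 in⁴.
Inner void (subtracted): 3.2 × 10.8, A = 34.56 in², y = 5.8 in, Ī = 335.923 in⁴.
By symmetry the centroid is at mid-height, ȳ = 5.8 in.
All pieces are centred on the centroidal x-axis, so I = ΣĪ (holes subtracted) = 184.375 in⁴.

I_xx ≈ 184.4 in⁴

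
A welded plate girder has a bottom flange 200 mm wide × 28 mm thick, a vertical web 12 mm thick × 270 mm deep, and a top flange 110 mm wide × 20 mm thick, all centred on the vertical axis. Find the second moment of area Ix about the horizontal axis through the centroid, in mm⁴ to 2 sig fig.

Treat the section as a set of non-overlapping primitives; coordinates are from the bounding-box lower-left.
Bottom plate: 200 × 28, A = 5 600 mm², y = 14 mm, Ī = 365 867 mm⁴.
Web plate: 12 × 270, A = 3 240 mm², y = 163 mm, Ī = 19 683 000 mm⁴.
Top plate: 110 × 20, A = 2 200 mm², y = 308 mm, Ī = 73 333 mm⁴.
Centroid: ȳ = ΣA·y / ΣA = 116.3 mm.
Transfer each piece to the horizontal axis through the centroid using Ī + A·d² with d = y − 116.3:
  bottom plate: d = -102.3 mm → contributes +58 988 927 mm⁴
  web plate: d = 46.68 mm → contributes +26 744 479 mm⁴
  top plate: d = 191.7 mm → contributes +80 908 056 mm⁴
Total I = 166 641 463 mm⁴.

Ix ≈ 1.7 × 10⁸ mm⁴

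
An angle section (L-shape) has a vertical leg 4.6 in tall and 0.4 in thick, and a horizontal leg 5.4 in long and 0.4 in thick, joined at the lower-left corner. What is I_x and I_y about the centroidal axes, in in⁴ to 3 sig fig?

I_x ≈ 7.50 in⁴, I_y ≈ 11.2 in⁴

Decompose the section into non-overlapping parts with the origin at the bottom-left of its bounding rectangle.
Vertical leg: 0.4 × 4.6, A = 1.84 in², y = 2.3 in, Ī = 3.2445 in⁴.
Horizontal leg (remainder): 5 × 0.4, A = 2 in², y = 0.2 in, Ī = 0.026667 in⁴.
Centroid: ȳ = ΣA·y / ΣA = 1.2063 in.
Transfer each piece to the centroidal x-axis using Ī + A·d² with d = y − 1.2063:
  vertical leg: d = 1.0938 in → contributes +5.4457 in⁴
  horizontal leg (remainder): d = -1.0063 in → contributes +2.0517 in⁴
Total I = 7.4975 in⁴.
For the y-axis: x̄ = 1.6063 in.
Repeating about the centroidal y-axis gives I_y = 11.177 in⁴.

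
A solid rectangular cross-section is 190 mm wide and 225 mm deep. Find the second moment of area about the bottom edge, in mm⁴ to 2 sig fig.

I_base ≈ 7.2 × 10⁸ mm⁴

The section: 190 × 225, A = 42 750 mm², y = 112.5 mm, Ī = 180 351 563 mm⁴.
Transfer it to the base of the section using Ī + A·d² with d = y − 0:
  the section: d = 112.5 mm → contributes +721 406 250 mm⁴
Total I = 721 406 250 mm⁴.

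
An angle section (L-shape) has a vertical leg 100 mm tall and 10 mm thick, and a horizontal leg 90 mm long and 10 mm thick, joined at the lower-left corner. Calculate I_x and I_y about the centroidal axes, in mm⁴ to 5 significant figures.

Split into non-overlapping primitives; take the origin at the lower-left of the bounding box.
Vertical leg: 10 × 100, A = 1 000 mm², y = 50 mm, Ī = 833333.3 mm⁴.
Horizontal leg (remainder): 80 × 10, A = 800 mm², y = 5 mm, Ī = 6666.667 mm⁴.
Centroid: ȳ = ΣA·y / ΣA = 30 mm.
Transfer each piece to the centroidal x-axis using Ī + A·d² with d = y − 30:
  vertical leg: d = 20 mm → contributes +1 233 333 mm⁴
  horizontal leg (remainder): d = -25 mm → contributes +506666.7 mm⁴
Total I = 1 740 000 mm⁴.
For the y-axis: x̄ = 25 mm.
Repeating about the centroidal y-axis gives I_y = 1 335 000 mm⁴.

I_x ≈ 1.7400 × 10⁶ mm⁴, I_y ≈ 1.3350 × 10⁶ mm⁴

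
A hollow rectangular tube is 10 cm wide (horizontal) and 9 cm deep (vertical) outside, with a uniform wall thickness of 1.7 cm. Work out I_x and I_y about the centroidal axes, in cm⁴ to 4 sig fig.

Treat the section as a set of non-overlapping primitives; coordinates are from the bounding-box lower-left.
Outer rectangle: 10 × 9, A = 90 cm², y = 4.5 cm, Ī = 607.5 cm⁴.
Inner void (subtracted): 6.6 × 5.6, A = 36.96 cm², y = 4.5 cm, Ī = 96.5888 cm⁴.
By symmetry the centroid is at mid-height, ȳ = 4.5 cm.
All pieces are centred on the centroidal x-axis, so I = ΣĪ (holes subtracted) = 510.911 cm⁴.
Repeating about the centroidal y-axis gives I_y = 615.835 cm⁴.

I_x ≈ 510.9 cm⁴, I_y ≈ 615.8 cm⁴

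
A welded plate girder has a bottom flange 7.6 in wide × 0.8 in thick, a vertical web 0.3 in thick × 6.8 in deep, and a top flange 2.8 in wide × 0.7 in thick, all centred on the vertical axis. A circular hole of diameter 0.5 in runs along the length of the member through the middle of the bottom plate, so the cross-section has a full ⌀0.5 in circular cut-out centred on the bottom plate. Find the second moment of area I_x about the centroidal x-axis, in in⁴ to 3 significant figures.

I_x ≈ 98.0 in⁴

Break the section into simple shapes (no overlaps), measuring from the bottom-left corner of the bounding box.
Bottom plate: 7.6 × 0.8, A = 6.08 in², y = 0.4 in, Ī = 0.32427 in⁴.
Web plate: 0.3 × 6.8, A = 2.04 in², y = 4.2 in, Ī = 7.8608 in⁴.
Top plate: 2.8 × 0.7, A = 1.96 in², y = 7.95 in, Ī = 0.080033 in⁴.
Hole (subtracted): ⌀0.5, A = 0.19635 in², y = 0.4 in, Ī = 0.003068 in⁴.
Centroid: ȳ = ΣA·y / ΣA = 2.6815 in.
Transfer each piece to the centroidal x-axis using Ī + A·d² with d = y − 2.6815:
  bottom plate: d = -2.2815 in → contributes +31.973 in⁴
  web plate: d = 1.5185 in → contributes +12.564 in⁴
  top plate: d = 5.2685 in → contributes +54.483 in⁴
  hole: d = -2.2815 in → contributes −1.0252 in⁴
Total I = 97.996 in⁴.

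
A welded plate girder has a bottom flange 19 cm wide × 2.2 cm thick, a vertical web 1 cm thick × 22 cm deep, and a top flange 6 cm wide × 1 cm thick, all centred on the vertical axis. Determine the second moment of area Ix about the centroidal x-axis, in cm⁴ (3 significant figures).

Ix ≈ 5080 cm⁴

Decompose the section into non-overlapping parts with the origin at the bottom-left of its bounding rectangle.
Bottom plate: 19 × 2.2, A = 41.8 cm², y = 1.1 cm, Ī = 16.859 cm⁴.
Web plate: 1 × 22, A = 22 cm², y = 13.2 cm, Ī = 887.33 cm⁴.
Top plate: 6 × 1, A = 6 cm², y = 24.7 cm, Ī = 0.5 cm⁴.
Centroid: ȳ = ΣA·y / ΣA = 6.9424 cm.
Transfer each piece to the centroidal x-axis using Ī + A·d² with d = y − 6.9424:
  bottom plate: d = -5.8424 cm → contributes +1443.6 cm⁴
  web plate: d = 6.2576 cm → contributes +1748.8 cm⁴
  top plate: d = 17.758 cm → contributes +1892.5 cm⁴
Total I = 5084.9 cm⁴.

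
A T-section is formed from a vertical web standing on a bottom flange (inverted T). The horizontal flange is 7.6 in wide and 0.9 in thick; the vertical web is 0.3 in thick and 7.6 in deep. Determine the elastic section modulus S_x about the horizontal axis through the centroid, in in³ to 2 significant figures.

S_x ≈ 6.1 in³

Break the section into simple shapes (no overlaps), measuring from the bottom-left corner of the bounding box.
Flange: 7.6 × 0.9, A = 6.84 in², y = 0.45 in, Ī = 0.4617 in⁴.
Web: 0.3 × 7.6, A = 2.28 in², y = 4.7 in, Ī = 10.97 in⁴.
Centroid: ȳ = ΣA·y / ΣA = 1.513 in.
Transfer each piece to the horizontal axis through the centroid using Ī + A·d² with d = y − 1.513:
  flange: d = -1.063 in → contributes +8.183 in⁴
  web: d = 3.188 in → contributes +34.14 in⁴
Total I = 42.32 in⁴.
Extreme fibre distance c = 6.988 in; S = I/c = 6.057 in³.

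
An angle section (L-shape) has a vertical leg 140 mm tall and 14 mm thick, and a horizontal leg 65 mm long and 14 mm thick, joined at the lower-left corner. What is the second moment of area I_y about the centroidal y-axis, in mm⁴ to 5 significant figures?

I_y ≈ 7.3956 × 10⁵ mm⁴

Break the section into simple shapes (no overlaps), measuring from the bottom-left corner of the bounding box.
Vertical leg: 14 × 140, A = 1 960 mm², x = 7 mm, Ī = 32013.33 mm⁴.
Horizontal leg (remainder): 51 × 14, A = 714 mm², x = 39.5 mm, Ī = 154759.5 mm⁴.
Centroid: x̄ = ΣA·x / ΣA = 15.67801 mm.
Transfer each piece to the centroidal y-axis using Ī + A·d² with d = x − 15.67801:
  vertical leg: d = -8.67801 mm → contributes +179616.8 mm⁴
  horizontal leg (remainder): d = 23.82199 mm → contributes +559945.4 mm⁴
Total I = 739562.1 mm⁴.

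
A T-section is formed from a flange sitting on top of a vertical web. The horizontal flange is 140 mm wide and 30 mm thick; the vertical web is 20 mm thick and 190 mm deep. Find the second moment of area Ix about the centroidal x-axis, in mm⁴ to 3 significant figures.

Treat the section as a set of non-overlapping primitives; coordinates are from the bounding-box lower-left.
Flange: 140 × 30, A = 4 200 mm², y = 205 mm, Ī = 315 000 mm⁴.
Web: 20 × 190, A = 3 800 mm², y = 95 mm, Ī = 11 431 667 mm⁴.
Centroid: ȳ = ΣA·y / ΣA = 152.75 mm.
Transfer each piece to the centroidal x-axis using Ī + A·d² with d = y − 152.75:
  flange: d = 52.25 mm → contributes +11 781 263 mm⁴
  web: d = -57.75 mm → contributes +24 104 904 mm⁴
Total I = 35 886 167 mm⁴.

Ix ≈ 3.59 × 10⁷ mm⁴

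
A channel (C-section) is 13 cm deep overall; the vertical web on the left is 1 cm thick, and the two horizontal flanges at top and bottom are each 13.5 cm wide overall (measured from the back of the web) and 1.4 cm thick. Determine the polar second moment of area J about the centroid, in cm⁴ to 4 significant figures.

Treat the section as a set of non-overlapping primitives; coordinates are from the bounding-box lower-left.
Web: 1 × 13, A = 13 cm², y = 6.5 cm, Ī = 183.083 cm⁴.
Top flange (beyond web): 12.5 × 1.4, A = 17.5 cm², y = 12.3 cm, Ī = 2.85833 cm⁴.
Bottom flange (beyond web): 12.5 × 1.4, A = 17.5 cm², y = 0.7 cm, Ī = 2.85833 cm⁴.
By symmetry the centroid is at mid-height, ȳ = 6.5 cm.
Transfer each piece to the centroidal x-axis using Ī + A·d² with d = y − 6.5:
  web: d = 0 cm → contributes +183.083 cm⁴
  top flange (beyond web): d = 5.8 cm → contributes +591.558 cm⁴
  bottom flange (beyond web): d = -5.8 cm → contributes +591.558 cm⁴
Total I = 1366.2 cm⁴.
For the y-axis: x̄ = 5.42188 cm.
Repeating about the centroidal y-axis gives I_y = 888.707 cm⁴.
Polar second moment: J = I_x + I_y = 2254.91 cm⁴.

J ≈ 2255 cm⁴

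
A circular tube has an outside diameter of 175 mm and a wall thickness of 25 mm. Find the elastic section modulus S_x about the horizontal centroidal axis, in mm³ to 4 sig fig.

S_x ≈ 3.892 × 10⁵ mm³

Decompose the section into non-overlapping parts with the origin at the bottom-left of its bounding rectangle.
Outer circle: ⌀175, A = 24052.8 mm², y = 87.5 mm, Ī = 46 038 598 mm⁴.
Bore (subtracted): ⌀125, A = 12271.8 mm², y = 87.5 mm, Ī = 11 984 225 mm⁴.
By symmetry the centroid is at mid-height, ȳ = 87.5 mm.
All pieces are centred on the horizontal centroidal axis, so I = ΣĪ (holes subtracted) = 34 054 373 mm⁴.
Extreme fibre distance c = 87.5 mm; S = I/c = 389 193 mm³.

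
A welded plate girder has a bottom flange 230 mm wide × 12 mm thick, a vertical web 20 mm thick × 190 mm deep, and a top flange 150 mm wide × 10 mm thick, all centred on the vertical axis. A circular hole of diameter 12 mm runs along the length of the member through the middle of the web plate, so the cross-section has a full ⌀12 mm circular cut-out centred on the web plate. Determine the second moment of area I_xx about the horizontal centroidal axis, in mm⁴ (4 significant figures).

I_xx ≈ 5.254 × 10⁷ mm⁴

Treat the section as a set of non-overlapping primitives; coordinates are from the bounding-box lower-left.
Bottom plate: 230 × 12, A = 2 760 mm², y = 6 mm, Ī = 33 120 mm⁴.
Web plate: 20 × 190, A = 3 800 mm², y = 107 mm, Ī = 11 431 667 mm⁴.
Top plate: 150 × 10, A = 1 500 mm², y = 207 mm, Ī = 12 500 mm⁴.
Hole (subtracted): ⌀12, A = 113.097 mm², y = 107 mm, Ī = 1017.88 mm⁴.
Centroid: ȳ = ΣA·y / ΣA = 90.7975 mm.
Transfer each piece to the horizontal centroidal axis using Ī + A·d² with d = y − 90.7975:
  bottom plate: d = -84.7975 mm → contributes +19 879 202 mm⁴
  web plate: d = 16.2025 mm → contributes +12 429 251 mm⁴
  top plate: d = 116.203 mm → contributes +20 267 045 mm⁴
  hole: d = 16.2025 mm → contributes −30708.4 mm⁴
Total I = 52 544 790 mm⁴.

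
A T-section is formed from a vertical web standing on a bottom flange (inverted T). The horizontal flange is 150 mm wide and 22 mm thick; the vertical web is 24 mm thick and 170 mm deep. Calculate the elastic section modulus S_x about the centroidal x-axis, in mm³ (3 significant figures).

S_x ≈ 2.09 × 10⁵ mm³

Split into non-overlapping primitives; take the origin at the lower-left of the bounding box.
Flange: 150 × 22, A = 3 300 mm², y = 11 mm, Ī = 133 100 mm⁴.
Web: 24 × 170, A = 4 080 mm², y = 107 mm, Ī = 9 826 000 mm⁴.
Centroid: ȳ = ΣA·y / ΣA = 64.073 mm.
Transfer each piece to the centroidal x-axis using Ī + A·d² with d = y − 64.073:
  flange: d = -53.073 mm → contributes +9 428 413 mm⁴
  web: d = 42.927 mm → contributes +17 344 268 mm⁴
Total I = 26 772 680 mm⁴.
Extreme fibre distance c = 127.93 mm; S = I/c = 209 281 mm³.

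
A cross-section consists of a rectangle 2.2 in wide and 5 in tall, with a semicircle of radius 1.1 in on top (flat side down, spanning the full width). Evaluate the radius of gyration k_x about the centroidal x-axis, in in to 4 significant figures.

Decompose the section into non-overlapping parts with the origin at the bottom-left of its bounding rectangle.
Rectangular body: 2.2 × 5, A = 11 in², y = 2.5 in, Ī = 22.9167 in⁴.
Semicircular cap: semicircle r = 1.1, A = 1.90066 in², y = 5.46685 in, Ī = 0.160695 in⁴.
Centroid: ȳ = ΣA·y / ΣA = 2.93711 in.
Transfer each piece to the centroidal x-axis using Ī + A·d² with d = y − 2.93711:
  rectangular body: d = -0.437109 in → contributes +25.0184 in⁴
  semicircular cap: d = 2.52975 in → contributes +12.3242 in⁴
Total I = 37.3426 in⁴.
Radius of gyration: k = √(I/A) = √(37.3426 / 12.9007) = 1.70136 in.

k_x ≈ 1.701 in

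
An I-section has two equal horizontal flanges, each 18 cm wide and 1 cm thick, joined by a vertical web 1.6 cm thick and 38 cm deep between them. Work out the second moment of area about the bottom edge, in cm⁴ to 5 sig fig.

I_base ≈ 5.9728 × 10⁴ cm⁴

Split into non-overlapping primitives; take the origin at the lower-left of the bounding box.
Bottom flange: 18 × 1, A = 18 cm², y = 0.5 cm, Ī = 1.5 cm⁴.
Web: 1.6 × 38, A = 60.8 cm², y = 20 cm, Ī = 7316.267 cm⁴.
Top flange: 18 × 1, A = 18 cm², y = 39.5 cm, Ī = 1.5 cm⁴.
Transfer each piece to the bottom edge using Ī + A·d² with d = y − 0:
  bottom flange: d = 0.5 cm → contributes +6 cm⁴
  web: d = 20 cm → contributes +31636.27 cm⁴
  top flange: d = 39.5 cm → contributes +28 086 cm⁴
Total I = 59728.27 cm⁴.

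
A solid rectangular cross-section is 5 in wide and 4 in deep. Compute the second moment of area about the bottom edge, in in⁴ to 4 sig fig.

The section: 5 × 4, A = 20 in², y = 2 in, Ī = 26.6667 in⁴.
Transfer it to the base of the section using Ī + A·d² with d = y − 0:
  the section: d = 2 in → contributes +106.667 in⁴
Total I = 106.667 in⁴.

I_base ≈ 106.7 in⁴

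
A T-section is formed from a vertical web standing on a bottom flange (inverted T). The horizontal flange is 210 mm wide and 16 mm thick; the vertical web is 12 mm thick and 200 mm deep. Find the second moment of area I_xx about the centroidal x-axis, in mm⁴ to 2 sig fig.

I_xx ≈ 2.4 × 10⁷ mm⁴

Break the section into simple shapes (no overlaps), measuring from the bottom-left corner of the bounding box.
Flange: 210 × 16, A = 3 360 mm², y = 8 mm, Ī = 71 680 mm⁴.
Web: 12 × 200, A = 2 400 mm², y = 116 mm, Ī = 8 000 000 mm⁴.
Centroid: ȳ = ΣA·y / ΣA = 53 mm.
Transfer each piece to the centroidal x-axis using Ī + A·d² with d = y − 53:
  flange: d = -45 mm → contributes +6 875 680 mm⁴
  web: d = 63 mm → contributes +17 525 600 mm⁴
Total I = 24 401 280 mm⁴.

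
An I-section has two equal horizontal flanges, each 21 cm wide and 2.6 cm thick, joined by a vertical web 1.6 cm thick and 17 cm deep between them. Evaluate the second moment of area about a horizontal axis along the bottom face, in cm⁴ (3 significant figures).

I_base ≈ 2.80 × 10⁴ cm⁴

Decompose the section into non-overlapping parts with the origin at the bottom-left of its bounding rectangle.
Bottom flange: 21 × 2.6, A = 54.6 cm², y = 1.3 cm, Ī = 30.758 cm⁴.
Web: 1.6 × 17, A = 27.2 cm², y = 11.1 cm, Ī = 655.07 cm⁴.
Top flange: 21 × 2.6, A = 54.6 cm², y = 20.9 cm, Ī = 30.758 cm⁴.
Transfer each piece to the base of the section using Ī + A·d² with d = y − 0:
  bottom flange: d = 1.3 cm → contributes +123.03 cm⁴
  web: d = 11.1 cm → contributes +4006.4 cm⁴
  top flange: d = 20.9 cm → contributes +23 881 cm⁴
Total I = 28 010 cm⁴.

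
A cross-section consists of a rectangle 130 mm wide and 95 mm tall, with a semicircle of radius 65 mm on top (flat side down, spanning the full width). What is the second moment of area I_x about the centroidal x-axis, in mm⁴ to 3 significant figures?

Decompose the section into non-overlapping parts with the origin at the bottom-left of its bounding rectangle.
Rectangular body: 130 × 95, A = 12 350 mm², y = 47.5 mm, Ī = 9 288 229 mm⁴.
Semicircular cap: semicircle r = 65, A = 6636.6 mm², y = 122.59 mm, Ī = 1 959 230 mm⁴.
Centroid: ȳ = ΣA·y / ΣA = 73.746 mm.
Transfer each piece to the centroidal x-axis using Ī + A·d² with d = y − 73.746:
  rectangular body: d = -26.246 mm → contributes +17 795 552 mm⁴
  semicircular cap: d = 48.841 mm → contributes +17 790 410 mm⁴
Total I = 35 585 963 mm⁴.

I_x ≈ 3.56 × 10⁷ mm⁴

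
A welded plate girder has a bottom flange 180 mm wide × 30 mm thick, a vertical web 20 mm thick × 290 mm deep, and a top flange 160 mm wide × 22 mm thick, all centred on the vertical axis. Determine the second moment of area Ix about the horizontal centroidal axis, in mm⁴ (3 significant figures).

Break the section into simple shapes (no overlaps), measuring from the bottom-left corner of the bounding box.
Bottom plate: 180 × 30, A = 5 400 mm², y = 15 mm, Ī = 405 000 mm⁴.
Web plate: 20 × 290, A = 5 800 mm², y = 175 mm, Ī = 40 648 333 mm⁴.
Top plate: 160 × 22, A = 3 520 mm², y = 331 mm, Ī = 141 973 mm⁴.
Centroid: ȳ = ΣA·y / ΣA = 153.61 mm.
Transfer each piece to the horizontal centroidal axis using Ī + A·d² with d = y − 153.61:
  bottom plate: d = -138.61 mm → contributes +104 151 801 mm⁴
  web plate: d = 21.391 mm → contributes +43 302 343 mm⁴
  top plate: d = 177.39 mm → contributes +110 908 189 mm⁴
Total I = 258 362 333 mm⁴.

Ix ≈ 2.58 × 10⁸ mm⁴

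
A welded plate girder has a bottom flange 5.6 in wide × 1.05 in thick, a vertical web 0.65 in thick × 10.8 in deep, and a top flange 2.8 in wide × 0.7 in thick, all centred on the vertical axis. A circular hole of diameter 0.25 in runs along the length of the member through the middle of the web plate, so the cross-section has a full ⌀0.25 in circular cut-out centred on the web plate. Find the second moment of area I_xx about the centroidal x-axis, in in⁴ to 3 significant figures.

I_xx ≈ 303 in⁴

Split into non-overlapping primitives; take the origin at the lower-left of the bounding box.
Bottom plate: 5.6 × 1.05, A = 5.88 in², y = 0.525 in, Ī = 0.54023 in⁴.
Web plate: 0.65 × 10.8, A = 7.02 in², y = 6.45 in, Ī = 68.234 in⁴.
Top plate: 2.8 × 0.7, A = 1.96 in², y = 12.2 in, Ī = 0.080033 in⁴.
Hole (subtracted): ⌀0.25, A = 0.049087 in², y = 6.45 in, Ī = 0.00019175 in⁴.
Centroid: ȳ = ΣA·y / ΣA = 4.8587 in.
Transfer each piece to the centroidal x-axis using Ī + A·d² with d = y − 4.8587:
  bottom plate: d = -4.3337 in → contributes +110.97 in⁴
  web plate: d = 1.5913 in → contributes +86.011 in⁴
  top plate: d = 7.3413 in → contributes +105.71 in⁴
  hole: d = 1.5913 in → contributes −0.1245 in⁴
Total I = 302.57 in⁴.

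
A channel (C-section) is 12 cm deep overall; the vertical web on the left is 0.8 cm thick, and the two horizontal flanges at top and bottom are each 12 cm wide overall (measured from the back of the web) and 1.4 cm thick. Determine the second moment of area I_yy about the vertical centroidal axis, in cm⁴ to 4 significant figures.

Treat the section as a set of non-overlapping primitives; coordinates are from the bounding-box lower-left.
Web: 0.8 × 12, A = 9.6 cm², x = 0.4 cm, Ī = 0.512 cm⁴.
Top flange (beyond web): 11.2 × 1.4, A = 15.68 cm², x = 6.4 cm, Ī = 163.908 cm⁴.
Bottom flange (beyond web): 11.2 × 1.4, A = 15.68 cm², x = 6.4 cm, Ī = 163.908 cm⁴.
Centroid: x̄ = ΣA·x / ΣA = 4.99375 cm.
Transfer each piece to the vertical centroidal axis using Ī + A·d² with d = x − 4.99375:
  web: d = -4.59375 cm → contributes +203.096 cm⁴
  top flange (beyond web): d = 1.40625 cm → contributes +194.916 cm⁴
  bottom flange (beyond web): d = 1.40625 cm → contributes +194.916 cm⁴
Total I = 592.929 cm⁴.

I_yy ≈ 592.9 cm⁴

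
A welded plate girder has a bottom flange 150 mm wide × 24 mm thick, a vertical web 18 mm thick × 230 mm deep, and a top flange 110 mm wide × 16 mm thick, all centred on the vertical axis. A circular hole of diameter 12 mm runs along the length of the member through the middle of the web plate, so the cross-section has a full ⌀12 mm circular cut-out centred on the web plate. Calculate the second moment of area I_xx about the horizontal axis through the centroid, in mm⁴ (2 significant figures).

I_xx ≈ 9.7 × 10⁷ mm⁴

Treat the section as a set of non-overlapping primitives; coordinates are from the bounding-box lower-left.
Bottom plate: 150 × 24, A = 3 600 mm², y = 12 mm, Ī = 172 800 mm⁴.
Web plate: 18 × 230, A = 4 140 mm², y = 139 mm, Ī = 18 250 500 mm⁴.
Top plate: 110 × 16, A = 1 760 mm², y = 262 mm, Ī = 37 547 mm⁴.
Hole (subtracted): ⌀12, A = 113.1 mm², y = 139 mm, Ī = 1 018 mm⁴.
Centroid: ȳ = ΣA·y / ΣA = 113.4 mm.
Transfer each piece to the horizontal axis through the centroid using Ī + A·d² with d = y − 113.4:
  bottom plate: d = -101.4 mm → contributes +37 155 563 mm⁴
  web plate: d = 25.64 mm → contributes +20 973 076 mm⁴
  top plate: d = 148.6 mm → contributes +38 924 941 mm⁴
  hole: d = 25.64 mm → contributes −75 394 mm⁴
Total I = 96 978 187 mm⁴.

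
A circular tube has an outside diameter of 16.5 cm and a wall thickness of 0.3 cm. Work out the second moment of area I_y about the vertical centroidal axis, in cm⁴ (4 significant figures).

I_y ≈ 501.0 cm⁴

Treat the section as a set of non-overlapping primitives; coordinates are from the bounding-box lower-left.
Outer circle: ⌀16.5, A = 213.825 cm², x = 8.25 cm, Ī = 3638.36 cm⁴.
Bore (subtracted): ⌀15.9, A = 198.557 cm², x = 8.25 cm, Ī = 3137.32 cm⁴.
By symmetry the centroid is at mid-width, x̄ = 8.25 cm.
All pieces are centred on the vertical centroidal axis, so I = ΣĪ (holes subtracted) = 501.043 cm⁴.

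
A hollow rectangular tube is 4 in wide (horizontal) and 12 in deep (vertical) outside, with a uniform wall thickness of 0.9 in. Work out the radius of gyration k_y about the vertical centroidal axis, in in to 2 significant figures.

k_y ≈ 1.5 in

Decompose the section into non-overlapping parts with the origin at the bottom-left of its bounding rectangle.
Outer rectangle: 4 × 12, A = 48 in², x = 2 in, Ī = 64 in⁴.
Inner void (subtracted): 2.2 × 10.2, A = 22.44 in², x = 2 in, Ī = 9.051 in⁴.
By symmetry the centroid is at mid-width, x̄ = 2 in.
All pieces are centred on the vertical centroidal axis, so I = ΣĪ (holes subtracted) = 54.95 in⁴.
Radius of gyration: k = √(I/A) = √(54.95 / 25.56) = 1.466 in.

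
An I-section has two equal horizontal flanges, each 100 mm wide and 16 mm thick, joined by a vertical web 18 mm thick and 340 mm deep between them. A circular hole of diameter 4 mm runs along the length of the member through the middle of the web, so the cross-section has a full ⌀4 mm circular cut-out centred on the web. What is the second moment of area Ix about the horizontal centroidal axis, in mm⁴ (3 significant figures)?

Break the section into simple shapes (no overlaps), measuring from the bottom-left corner of the bounding box.
Bottom flange: 100 × 16, A = 1 600 mm², y = 8 mm, Ī = 34 133 mm⁴.
Web: 18 × 340, A = 6 120 mm², y = 186 mm, Ī = 58 956 000 mm⁴.
Top flange: 100 × 16, A = 1 600 mm², y = 364 mm, Ī = 34 133 mm⁴.
Hole (subtracted): ⌀4, A = 12.566 mm², y = 186 mm, Ī = 12.566 mm⁴.
By symmetry the centroid is at mid-height, ȳ = 186 mm.
Transfer each piece to the horizontal centroidal axis using Ī + A·d² with d = y − 186:
  bottom flange: d = -178 mm → contributes +50 728 533 mm⁴
  web: d = 0 mm → contributes +58 956 000 mm⁴
  top flange: d = 178 mm → contributes +50 728 533 mm⁴
  hole: d = 0 mm → contributes −12.566 mm⁴
Total I = 160 413 054 mm⁴.

Ix ≈ 1.60 × 10⁸ mm⁴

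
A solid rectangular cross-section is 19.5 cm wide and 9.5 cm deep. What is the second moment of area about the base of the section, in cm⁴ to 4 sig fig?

The section: 19.5 × 9.5, A = 185.25 cm², y = 4.75 cm, Ī = 1393.23 cm⁴.
Transfer it to the base of the section using Ī + A·d² with d = y − 0:
  the section: d = 4.75 cm → contributes +5572.94 cm⁴
Total I = 5572.94 cm⁴.

I_base ≈ 5573 cm⁴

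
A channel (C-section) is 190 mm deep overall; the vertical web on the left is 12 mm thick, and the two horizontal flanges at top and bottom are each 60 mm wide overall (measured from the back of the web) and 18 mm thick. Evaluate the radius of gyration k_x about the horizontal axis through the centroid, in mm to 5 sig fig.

k_x ≈ 70.083 mm

Break the section into simple shapes (no overlaps), measuring from the bottom-left corner of the bounding box.
Web: 12 × 190, A = 2 280 mm², y = 95 mm, Ī = 6 859 000 mm⁴.
Top flange (beyond web): 48 × 18, A = 864 mm², y = 181 mm, Ī = 23 328 mm⁴.
Bottom flange (beyond web): 48 × 18, A = 864 mm², y = 9 mm, Ī = 23 328 mm⁴.
By symmetry the centroid is at mid-height, ȳ = 95 mm.
Transfer each piece to the horizontal axis through the centroid using Ī + A·d² with d = y − 95:
  web: d = 0 mm → contributes +6 859 000 mm⁴
  top flange (beyond web): d = 86 mm → contributes +6 413 472 mm⁴
  bottom flange (beyond web): d = -86 mm → contributes +6 413 472 mm⁴
Total I = 19 685 944 mm⁴.
Radius of gyration: k = √(I/A) = √(19 685 944 / 4 008) = 70.08326 mm.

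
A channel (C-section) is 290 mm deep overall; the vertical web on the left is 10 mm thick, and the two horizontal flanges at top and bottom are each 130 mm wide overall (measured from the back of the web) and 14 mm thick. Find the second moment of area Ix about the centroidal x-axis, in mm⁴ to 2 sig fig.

Break the section into simple shapes (no overlaps), measuring from the bottom-left corner of the bounding box.
Web: 10 × 290, A = 2 900 mm², y = 145 mm, Ī = 20 324 167 mm⁴.
Top flange (beyond web): 120 × 14, A = 1 680 mm², y = 283 mm, Ī = 27 440 mm⁴.
Bottom flange (beyond web): 120 × 14, A = 1 680 mm², y = 7 mm, Ī = 27 440 mm⁴.
By symmetry the centroid is at mid-height, ȳ = 145 mm.
Transfer each piece to the centroidal x-axis using Ī + A·d² with d = y − 145:
  web: d = 0 mm → contributes +20 324 167 mm⁴
  top flange (beyond web): d = 138 mm → contributes +32 021 360 mm⁴
  bottom flange (beyond web): d = -138 mm → contributes +32 021 360 mm⁴
Total I = 84 366 887 mm⁴.

Ix ≈ 8.4 × 10⁷ mm⁴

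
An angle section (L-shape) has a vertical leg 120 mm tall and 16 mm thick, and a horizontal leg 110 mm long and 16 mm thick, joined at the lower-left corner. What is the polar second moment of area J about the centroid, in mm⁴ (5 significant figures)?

Split into non-overlapping primitives; take the origin at the lower-left of the bounding box.
Vertical leg: 16 × 120, A = 1 920 mm², y = 60 mm, Ī = 2 304 000 mm⁴.
Horizontal leg (remainder): 94 × 16, A = 1 504 mm², y = 8 mm, Ī = 32085.33 mm⁴.
Centroid: ȳ = ΣA·y / ΣA = 37.15888 mm.
Transfer each piece to the centroidal x-axis using Ī + A·d² with d = y − 37.15888:
  vertical leg: d = 22.84112 mm → contributes +3 305 696 mm⁴
  horizontal leg (remainder): d = -29.15888 mm → contributes +1 310 847 mm⁴
Total I = 4 616 543 mm⁴.
For the y-axis: x̄ = 32.15888 mm.
Repeating about the centroidal y-axis gives I_y = 3 699 583 mm⁴.
Polar second moment: J = I_x + I_y = 8 316 126 mm⁴.

J ≈ 8.3161 × 10⁶ mm⁴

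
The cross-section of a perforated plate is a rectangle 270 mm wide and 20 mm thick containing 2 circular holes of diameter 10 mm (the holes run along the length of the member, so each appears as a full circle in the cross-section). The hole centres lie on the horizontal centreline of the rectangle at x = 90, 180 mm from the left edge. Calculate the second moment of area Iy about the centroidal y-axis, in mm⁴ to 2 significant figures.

Split into non-overlapping primitives; take the origin at the lower-left of the bounding box.
Plate: 270 × 20, A = 5 400 mm², x = 135 mm, Ī = 32 805 000 mm⁴.
Hole 1 (subtracted): ⌀10, A = 78.54 mm², x = 90 mm, Ī = 490.9 mm⁴.
Hole 2 (subtracted): ⌀10, A = 78.54 mm², x = 180 mm, Ī = 490.9 mm⁴.
By symmetry the centroid is at mid-width, x̄ = 135 mm.
Transfer each piece to the centroidal y-axis using Ī + A·d² with d = x − 135:
  plate: d = 0 mm → contributes +32 805 000 mm⁴
  hole 1: d = -45 mm → contributes −159 534 mm⁴
  hole 2: d = 45 mm → contributes −159 534 mm⁴
Total I = 32 485 932 mm⁴.

Iy ≈ 3.2 × 10⁷ mm⁴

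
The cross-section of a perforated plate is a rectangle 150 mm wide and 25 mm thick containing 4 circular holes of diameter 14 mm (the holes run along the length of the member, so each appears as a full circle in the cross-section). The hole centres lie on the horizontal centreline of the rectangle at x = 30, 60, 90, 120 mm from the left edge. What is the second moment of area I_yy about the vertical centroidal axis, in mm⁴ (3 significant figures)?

I_yy ≈ 6.33 × 10⁶ mm⁴

Break the section into simple shapes (no overlaps), measuring from the bottom-left corner of the bounding box.
Plate: 150 × 25, A = 3 750 mm², x = 75 mm, Ī = 7 031 250 mm⁴.
Hole 1 (subtracted): ⌀14, A = 153.94 mm², x = 30 mm, Ī = 1885.7 mm⁴.
Hole 2 (subtracted): ⌀14, A = 153.94 mm², x = 60 mm, Ī = 1885.7 mm⁴.
Hole 3 (subtracted): ⌀14, A = 153.94 mm², x = 90 mm, Ī = 1885.7 mm⁴.
Hole 4 (subtracted): ⌀14, A = 153.94 mm², x = 120 mm, Ī = 1885.7 mm⁴.
By symmetry the centroid is at mid-width, x̄ = 75 mm.
Transfer each piece to the vertical centroidal axis using Ī + A·d² with d = x − 75:
  plate: d = 0 mm → contributes +7 031 250 mm⁴
  hole 1: d = -45 mm → contributes −313 610 mm⁴
  hole 2: d = -15 mm → contributes −36 522 mm⁴
  hole 3: d = 15 mm → contributes −36 522 mm⁴
  hole 4: d = 45 mm → contributes −313 610 mm⁴
Total I = 6 330 986 mm⁴.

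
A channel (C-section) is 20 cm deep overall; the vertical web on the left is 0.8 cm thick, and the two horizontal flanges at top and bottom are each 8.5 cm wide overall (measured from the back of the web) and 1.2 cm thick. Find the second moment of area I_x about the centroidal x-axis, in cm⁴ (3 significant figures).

Decompose the section into non-overlapping parts with the origin at the bottom-left of its bounding rectangle.
Web: 0.8 × 20, A = 16 cm², y = 10 cm, Ī = 533.33 cm⁴.
Top flange (beyond web): 7.7 × 1.2, A = 9.24 cm², y = 19.4 cm, Ī = 1.1088 cm⁴.
Bottom flange (beyond web): 7.7 × 1.2, A = 9.24 cm², y = 0.6 cm, Ī = 1.1088 cm⁴.
By symmetry the centroid is at mid-height, ȳ = 10 cm.
Transfer each piece to the centroidal x-axis using Ī + A·d² with d = y − 10:
  web: d = 0 cm → contributes +533.33 cm⁴
  top flange (beyond web): d = 9.4 cm → contributes +817.56 cm⁴
  bottom flange (beyond web): d = -9.4 cm → contributes +817.56 cm⁴
Total I = 2168.4 cm⁴.

I_x ≈ 2170 cm⁴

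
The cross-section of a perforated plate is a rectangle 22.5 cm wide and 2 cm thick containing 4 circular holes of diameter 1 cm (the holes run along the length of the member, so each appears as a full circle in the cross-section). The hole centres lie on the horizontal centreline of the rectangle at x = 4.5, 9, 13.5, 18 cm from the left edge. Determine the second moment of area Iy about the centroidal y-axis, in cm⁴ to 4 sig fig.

Iy ≈ 1819 cm⁴

Break the section into simple shapes (no overlaps), measuring from the bottom-left corner of the bounding box.
Plate: 22.5 × 2, A = 45 cm², x = 11.25 cm, Ī = 1898.44 cm⁴.
Hole 1 (subtracted): ⌀1, A = 0.785398 cm², x = 4.5 cm, Ī = 0.0490874 cm⁴.
Hole 2 (subtracted): ⌀1, A = 0.785398 cm², x = 9 cm, Ī = 0.0490874 cm⁴.
Hole 3 (subtracted): ⌀1, A = 0.785398 cm², x = 13.5 cm, Ī = 0.0490874 cm⁴.
Hole 4 (subtracted): ⌀1, A = 0.785398 cm², x = 18 cm, Ī = 0.0490874 cm⁴.
By symmetry the centroid is at mid-width, x̄ = 11.25 cm.
Transfer each piece to the centroidal y-axis using Ī + A·d² with d = x − 11.25:
  plate: d = 0 cm → contributes +1898.44 cm⁴
  hole 1: d = -6.75 cm → contributes −35.8338 cm⁴
  hole 2: d = -2.25 cm → contributes −4.02517 cm⁴
  hole 3: d = 2.25 cm → contributes −4.02517 cm⁴
  hole 4: d = 6.75 cm → contributes −35.8338 cm⁴
Total I = 1818.72 cm⁴.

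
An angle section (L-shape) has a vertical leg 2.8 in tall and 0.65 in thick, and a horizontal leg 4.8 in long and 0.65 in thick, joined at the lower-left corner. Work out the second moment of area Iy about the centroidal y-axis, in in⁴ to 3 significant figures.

Break the section into simple shapes (no overlaps), measuring from the bottom-left corner of the bounding box.
Vertical leg: 0.65 × 2.8, A = 1.82 in², x = 0.325 in, Ī = 0.064079 in⁴.
Horizontal leg (remainder): 4.15 × 0.65, A = 2.6975 in², x = 2.725 in, Ī = 3.8715 in⁴.
Centroid: x̄ = ΣA·x / ΣA = 1.7581 in.
Transfer each piece to the centroidal y-axis using Ī + A·d² with d = x − 1.7581:
  vertical leg: d = -1.4331 in → contributes +3.8019 in⁴
  horizontal leg (remainder): d = 0.96691 in → contributes +6.3934 in⁴
Total I = 10.195 in⁴.

Iy ≈ 10.2 in⁴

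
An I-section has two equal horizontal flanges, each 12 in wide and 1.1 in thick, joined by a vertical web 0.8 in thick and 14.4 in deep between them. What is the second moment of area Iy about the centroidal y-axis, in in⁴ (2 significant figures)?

Iy ≈ 320 in⁴

Treat the section as a set of non-overlapping primitives; coordinates are from the bounding-box lower-left.
Bottom flange: 12 × 1.1, A = 13.2 in², x = 6 in, Ī = 158.4 in⁴.
Web: 0.8 × 14.4, A = 11.52 in², x = 6 in, Ī = 0.6144 in⁴.
Top flange: 12 × 1.1, A = 13.2 in², x = 6 in, Ī = 158.4 in⁴.
By symmetry the centroid is at mid-width, x̄ = 6 in.
All pieces are centred on the centroidal y-axis, so I = ΣĪ = 317.4 in⁴.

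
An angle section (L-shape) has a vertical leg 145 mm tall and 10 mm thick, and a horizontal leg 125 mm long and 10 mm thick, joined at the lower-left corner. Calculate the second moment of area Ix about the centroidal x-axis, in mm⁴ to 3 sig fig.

Decompose the section into non-overlapping parts with the origin at the bottom-left of its bounding rectangle.
Vertical leg: 10 × 145, A = 1 450 mm², y = 72.5 mm, Ī = 2 540 521 mm⁴.
Horizontal leg (remainder): 115 × 10, A = 1 150 mm², y = 5 mm, Ī = 9583.3 mm⁴.
Centroid: ȳ = ΣA·y / ΣA = 42.644 mm.
Transfer each piece to the centroidal x-axis using Ī + A·d² with d = y − 42.644:
  vertical leg: d = 29.856 mm → contributes +3 833 003 mm⁴
  horizontal leg (remainder): d = -37.644 mm → contributes +1 639 235 mm⁴
Total I = 5 472 238 mm⁴.

Ix ≈ 5.47 × 10⁶ mm⁴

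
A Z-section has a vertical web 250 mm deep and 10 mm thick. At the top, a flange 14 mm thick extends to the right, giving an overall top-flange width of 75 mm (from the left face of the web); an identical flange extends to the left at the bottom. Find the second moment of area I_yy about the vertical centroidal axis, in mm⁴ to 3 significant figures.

Break the section into simple shapes (no overlaps), measuring from the bottom-left corner of the bounding box.
Web: 10 × 250, A = 2 500 mm², x = 70 mm, Ī = 20 833 mm⁴.
Top flange (beyond web): 65 × 14, A = 910 mm², x = 107.5 mm, Ī = 320 396 mm⁴.
Bottom flange (beyond web): 65 × 14, A = 910 mm², x = 32.5 mm, Ī = 320 396 mm⁴.
Centroid: x̄ = ΣA·x / ΣA = 70 mm.
Transfer each piece to the vertical centroidal axis using Ī + A·d² with d = x − 70:
  web: d = 0 mm → contributes +20 833 mm⁴
  top flange (beyond web): d = 37.5 mm → contributes +1 600 083 mm⁴
  bottom flange (beyond web): d = -37.5 mm → contributes +1 600 083 mm⁴
Total I = 3 221 000 mm⁴.

I_yy ≈ 3.22 × 10⁶ mm⁴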